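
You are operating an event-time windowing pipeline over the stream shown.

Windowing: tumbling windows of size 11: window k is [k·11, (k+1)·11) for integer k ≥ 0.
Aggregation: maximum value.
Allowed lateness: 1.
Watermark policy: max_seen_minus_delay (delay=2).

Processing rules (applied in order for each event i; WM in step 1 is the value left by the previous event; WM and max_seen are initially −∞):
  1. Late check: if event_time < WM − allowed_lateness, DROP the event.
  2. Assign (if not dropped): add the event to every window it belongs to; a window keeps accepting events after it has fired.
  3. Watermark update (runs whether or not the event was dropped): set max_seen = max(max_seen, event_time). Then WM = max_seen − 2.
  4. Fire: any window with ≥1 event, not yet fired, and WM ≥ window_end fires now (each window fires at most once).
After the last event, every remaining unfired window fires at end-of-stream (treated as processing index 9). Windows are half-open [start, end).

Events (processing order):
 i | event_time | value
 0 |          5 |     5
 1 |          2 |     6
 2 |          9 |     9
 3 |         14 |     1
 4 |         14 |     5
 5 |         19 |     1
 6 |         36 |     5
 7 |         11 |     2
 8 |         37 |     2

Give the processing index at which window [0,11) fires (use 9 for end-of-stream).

3

i=0 t=5 v=5: → [0,11); WM=3
i=1 t=2 v=6: → [0,11); WM=3
i=2 t=9 v=9: → [0,11); WM=7
i=3 t=14 v=1: → [11,22); WM=12; [0,11) fires=9
i=4 t=14 v=5: → [11,22); WM=12
i=5 t=19 v=1: → [11,22); WM=17
i=6 t=36 v=5: → [33,44); WM=34; [11,22) fires=5
i=7 t=11 v=2: DROP (t<34-1); WM=34
i=8 t=37 v=2: → [33,44); WM=35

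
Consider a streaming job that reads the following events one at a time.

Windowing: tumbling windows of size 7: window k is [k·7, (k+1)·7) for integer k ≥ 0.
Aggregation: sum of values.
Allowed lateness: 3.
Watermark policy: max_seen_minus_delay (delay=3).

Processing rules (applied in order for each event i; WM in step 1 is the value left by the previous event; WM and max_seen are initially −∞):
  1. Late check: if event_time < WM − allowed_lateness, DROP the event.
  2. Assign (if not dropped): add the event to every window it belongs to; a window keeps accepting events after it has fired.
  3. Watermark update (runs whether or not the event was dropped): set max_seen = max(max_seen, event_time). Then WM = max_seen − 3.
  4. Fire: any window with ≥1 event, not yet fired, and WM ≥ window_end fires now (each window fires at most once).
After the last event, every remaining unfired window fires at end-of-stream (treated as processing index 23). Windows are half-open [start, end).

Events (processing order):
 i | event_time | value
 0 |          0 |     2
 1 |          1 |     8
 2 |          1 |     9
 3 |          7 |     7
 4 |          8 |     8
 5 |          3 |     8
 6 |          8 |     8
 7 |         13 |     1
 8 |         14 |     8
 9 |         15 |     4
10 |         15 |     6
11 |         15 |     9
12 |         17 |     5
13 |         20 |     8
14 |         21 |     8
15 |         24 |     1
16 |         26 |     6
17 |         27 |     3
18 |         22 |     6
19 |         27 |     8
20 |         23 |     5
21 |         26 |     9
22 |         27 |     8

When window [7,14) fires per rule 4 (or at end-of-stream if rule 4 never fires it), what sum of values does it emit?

i=0 t=0 v=2: → [0,7); WM=-3
i=1 t=1 v=8: → [0,7); WM=-2
i=2 t=1 v=9: → [0,7); WM=-2
i=3 t=7 v=7: → [7,14); WM=4
i=4 t=8 v=8: → [7,14); WM=5
i=5 t=3 v=8: → [0,7); WM=5
i=6 t=8 v=8: → [7,14); WM=5
i=7 t=13 v=1: → [7,14); WM=10; [0,7) fires=27
i=8 t=14 v=8: → [14,21); WM=11
i=9 t=15 v=4: → [14,21); WM=12
i=10 t=15 v=6: → [14,21); WM=12
i=11 t=15 v=9: → [14,21); WM=12
i=12 t=17 v=5: → [14,21); WM=14; [7,14) fires=24
i=13 t=20 v=8: → [14,21); WM=17
i=14 t=21 v=8: → [21,28); WM=18
i=15 t=24 v=1: → [21,28); WM=21; [14,21) fires=40
i=16 t=26 v=6: → [21,28); WM=23
i=17 t=27 v=3: → [21,28); WM=24
i=18 t=22 v=6: → [21,28); WM=24
i=19 t=27 v=8: → [21,28); WM=24
i=20 t=23 v=5: → [21,28); WM=24
i=21 t=26 v=9: → [21,28); WM=24
i=22 t=27 v=8: → [21,28); WM=24

24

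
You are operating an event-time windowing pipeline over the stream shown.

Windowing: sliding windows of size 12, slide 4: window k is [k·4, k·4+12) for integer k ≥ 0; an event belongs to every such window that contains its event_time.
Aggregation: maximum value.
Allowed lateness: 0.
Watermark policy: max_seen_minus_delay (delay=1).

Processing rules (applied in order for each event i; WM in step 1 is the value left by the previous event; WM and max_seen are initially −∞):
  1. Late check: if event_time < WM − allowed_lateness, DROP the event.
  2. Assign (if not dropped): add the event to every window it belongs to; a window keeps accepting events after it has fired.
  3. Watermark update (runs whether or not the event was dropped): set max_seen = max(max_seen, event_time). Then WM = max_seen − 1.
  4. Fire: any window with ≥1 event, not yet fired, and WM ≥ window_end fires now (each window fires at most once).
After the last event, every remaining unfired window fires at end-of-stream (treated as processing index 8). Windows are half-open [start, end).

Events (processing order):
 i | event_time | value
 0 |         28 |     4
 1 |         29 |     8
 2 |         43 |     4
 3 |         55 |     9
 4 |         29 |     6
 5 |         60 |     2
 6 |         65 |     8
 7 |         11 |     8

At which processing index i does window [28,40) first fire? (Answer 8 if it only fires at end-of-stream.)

i=0 t=28 v=4: → [28,40),[24,36),[20,32); WM=27
i=1 t=29 v=8: → [28,40),[24,36),[20,32); WM=28
i=2 t=43 v=4: → [40,52),[36,48),[32,44); WM=42; [20,32) fires=8 [24,36) fires=8 [28,40) fires=8
i=3 t=55 v=9: → [52,64),[48,60),[44,56); WM=54; [32,44) fires=4 [36,48) fires=4 [40,52) fires=4
i=4 t=29 v=6: DROP (t<54-0); WM=54
i=5 t=60 v=2: → [60,72),[56,68),[52,64); WM=59; [44,56) fires=9
i=6 t=65 v=8: → [64,76),[60,72),[56,68); WM=64; [48,60) fires=9 [52,64) fires=9
i=7 t=11 v=8: DROP (t<64-0); WM=64

2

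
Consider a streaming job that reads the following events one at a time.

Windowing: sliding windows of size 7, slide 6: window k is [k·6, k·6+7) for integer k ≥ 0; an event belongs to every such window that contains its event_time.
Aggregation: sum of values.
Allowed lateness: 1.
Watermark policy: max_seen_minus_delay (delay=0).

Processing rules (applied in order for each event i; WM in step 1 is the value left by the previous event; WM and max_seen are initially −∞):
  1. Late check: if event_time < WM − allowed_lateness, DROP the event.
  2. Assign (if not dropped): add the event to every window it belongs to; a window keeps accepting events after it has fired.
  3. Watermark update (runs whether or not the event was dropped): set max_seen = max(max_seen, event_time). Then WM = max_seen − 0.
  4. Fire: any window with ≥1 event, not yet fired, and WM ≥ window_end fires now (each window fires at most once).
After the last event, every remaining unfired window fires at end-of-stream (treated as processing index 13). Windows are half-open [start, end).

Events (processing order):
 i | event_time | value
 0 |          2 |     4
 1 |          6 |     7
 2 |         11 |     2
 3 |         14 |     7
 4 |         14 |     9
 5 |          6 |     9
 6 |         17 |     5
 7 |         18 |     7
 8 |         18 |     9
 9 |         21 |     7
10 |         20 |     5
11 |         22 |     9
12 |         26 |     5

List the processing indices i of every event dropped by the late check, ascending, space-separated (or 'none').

5

i=0 t=2 v=4: → [0,7); WM=2
i=1 t=6 v=7: → [6,13),[0,7); WM=6
i=2 t=11 v=2: → [6,13); WM=11; [0,7) fires=11
i=3 t=14 v=7: → [12,19); WM=14; [6,13) fires=9
i=4 t=14 v=9: → [12,19); WM=14
i=5 t=6 v=9: DROP (t<14-1); WM=14
i=6 t=17 v=5: → [12,19); WM=17
i=7 t=18 v=7: → [18,25),[12,19); WM=18
i=8 t=18 v=9: → [18,25),[12,19); WM=18
i=9 t=21 v=7: → [18,25); WM=21; [12,19) fires=37
i=10 t=20 v=5: → [18,25); WM=21
i=11 t=22 v=9: → [18,25); WM=22
i=12 t=26 v=5: → [24,31); WM=26; [18,25) fires=37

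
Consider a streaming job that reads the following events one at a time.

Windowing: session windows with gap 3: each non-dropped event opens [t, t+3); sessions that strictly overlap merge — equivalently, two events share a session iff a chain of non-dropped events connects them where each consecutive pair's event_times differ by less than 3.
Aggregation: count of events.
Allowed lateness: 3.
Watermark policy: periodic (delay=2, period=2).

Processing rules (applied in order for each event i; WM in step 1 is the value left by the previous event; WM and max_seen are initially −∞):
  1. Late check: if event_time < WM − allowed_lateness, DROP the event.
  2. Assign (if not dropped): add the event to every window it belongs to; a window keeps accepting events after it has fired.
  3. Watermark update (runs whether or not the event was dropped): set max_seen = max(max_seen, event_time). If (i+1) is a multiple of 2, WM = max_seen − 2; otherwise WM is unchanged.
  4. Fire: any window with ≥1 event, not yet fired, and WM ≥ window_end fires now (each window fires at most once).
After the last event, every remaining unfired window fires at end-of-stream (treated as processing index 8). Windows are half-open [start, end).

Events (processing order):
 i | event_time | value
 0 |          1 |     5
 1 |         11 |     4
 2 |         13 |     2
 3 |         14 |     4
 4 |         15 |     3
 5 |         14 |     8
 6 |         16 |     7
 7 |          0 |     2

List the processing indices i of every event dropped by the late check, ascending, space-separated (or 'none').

i=0 t=1 v=5: → [1,4); WM=−∞
i=1 t=11 v=4: → [11,14); WM=9
i=2 t=13 v=2: → [11,16); WM=9
i=3 t=14 v=4: → [11,17); WM=12
i=4 t=15 v=3: → [11,18); WM=12
i=5 t=14 v=8: → [11,18); WM=13
i=6 t=16 v=7: → [11,19); WM=13
i=7 t=0 v=2: DROP (t<13-3); WM=14

7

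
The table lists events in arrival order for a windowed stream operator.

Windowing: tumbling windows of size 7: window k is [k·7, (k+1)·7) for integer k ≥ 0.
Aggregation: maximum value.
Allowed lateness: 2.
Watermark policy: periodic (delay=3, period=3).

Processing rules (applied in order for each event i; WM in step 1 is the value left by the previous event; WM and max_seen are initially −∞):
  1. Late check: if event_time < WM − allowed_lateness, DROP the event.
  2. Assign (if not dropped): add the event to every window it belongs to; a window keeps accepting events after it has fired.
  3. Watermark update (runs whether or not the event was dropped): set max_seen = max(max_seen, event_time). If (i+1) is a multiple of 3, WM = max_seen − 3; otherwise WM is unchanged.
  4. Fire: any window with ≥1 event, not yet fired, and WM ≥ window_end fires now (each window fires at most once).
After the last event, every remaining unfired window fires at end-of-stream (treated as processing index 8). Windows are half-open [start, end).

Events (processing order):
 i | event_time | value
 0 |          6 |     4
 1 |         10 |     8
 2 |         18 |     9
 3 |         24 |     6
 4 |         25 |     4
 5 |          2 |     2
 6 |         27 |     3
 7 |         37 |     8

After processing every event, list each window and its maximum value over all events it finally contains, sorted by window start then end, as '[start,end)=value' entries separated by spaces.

i=0 t=6 v=4: → [0,7); WM=−∞
i=1 t=10 v=8: → [7,14); WM=−∞
i=2 t=18 v=9: → [14,21); WM=15; [0,7) fires=4 [7,14) fires=8
i=3 t=24 v=6: → [21,28); WM=15
i=4 t=25 v=4: → [21,28); WM=15
i=5 t=2 v=2: DROP (t<15-2); WM=22; [14,21) fires=9
i=6 t=27 v=3: → [21,28); WM=22
i=7 t=37 v=8: → [35,42); WM=22

[0,7)=4 [7,14)=8 [14,21)=9 [21,28)=6 [35,42)=8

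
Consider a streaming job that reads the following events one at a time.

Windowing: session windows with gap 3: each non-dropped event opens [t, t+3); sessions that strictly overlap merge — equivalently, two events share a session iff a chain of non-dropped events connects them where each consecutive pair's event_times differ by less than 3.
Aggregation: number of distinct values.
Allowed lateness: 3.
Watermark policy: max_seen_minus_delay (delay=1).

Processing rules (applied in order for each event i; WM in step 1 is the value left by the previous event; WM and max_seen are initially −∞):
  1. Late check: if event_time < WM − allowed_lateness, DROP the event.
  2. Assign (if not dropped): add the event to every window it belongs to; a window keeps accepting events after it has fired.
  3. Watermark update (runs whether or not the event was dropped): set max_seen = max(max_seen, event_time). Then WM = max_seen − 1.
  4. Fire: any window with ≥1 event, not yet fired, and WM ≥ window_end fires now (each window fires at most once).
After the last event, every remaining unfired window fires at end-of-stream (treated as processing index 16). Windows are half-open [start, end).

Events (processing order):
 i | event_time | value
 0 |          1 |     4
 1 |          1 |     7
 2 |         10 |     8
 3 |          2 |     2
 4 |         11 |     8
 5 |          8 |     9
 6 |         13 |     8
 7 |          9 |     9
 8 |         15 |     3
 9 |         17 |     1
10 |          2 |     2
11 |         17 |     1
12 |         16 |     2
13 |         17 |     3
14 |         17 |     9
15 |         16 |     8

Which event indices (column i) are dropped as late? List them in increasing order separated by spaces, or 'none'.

3 10

i=0 t=1 v=4: → [1,4); WM=0
i=1 t=1 v=7: → [1,4); WM=0
i=2 t=10 v=8: → [10,13); WM=9
i=3 t=2 v=2: DROP (t<9-3); WM=9
i=4 t=11 v=8: → [10,14); WM=10
i=5 t=8 v=9: → [8,14); WM=10
i=6 t=13 v=8: → [8,16); WM=12
i=7 t=9 v=9: → [8,16); WM=12
i=8 t=15 v=3: → [8,18); WM=14
i=9 t=17 v=1: → [8,20); WM=16
i=10 t=2 v=2: DROP (t<16-3); WM=16
i=11 t=17 v=1: → [8,20); WM=16
i=12 t=16 v=2: → [8,20); WM=16
i=13 t=17 v=3: → [8,20); WM=16
i=14 t=17 v=9: → [8,20); WM=16
i=15 t=16 v=8: → [8,20); WM=16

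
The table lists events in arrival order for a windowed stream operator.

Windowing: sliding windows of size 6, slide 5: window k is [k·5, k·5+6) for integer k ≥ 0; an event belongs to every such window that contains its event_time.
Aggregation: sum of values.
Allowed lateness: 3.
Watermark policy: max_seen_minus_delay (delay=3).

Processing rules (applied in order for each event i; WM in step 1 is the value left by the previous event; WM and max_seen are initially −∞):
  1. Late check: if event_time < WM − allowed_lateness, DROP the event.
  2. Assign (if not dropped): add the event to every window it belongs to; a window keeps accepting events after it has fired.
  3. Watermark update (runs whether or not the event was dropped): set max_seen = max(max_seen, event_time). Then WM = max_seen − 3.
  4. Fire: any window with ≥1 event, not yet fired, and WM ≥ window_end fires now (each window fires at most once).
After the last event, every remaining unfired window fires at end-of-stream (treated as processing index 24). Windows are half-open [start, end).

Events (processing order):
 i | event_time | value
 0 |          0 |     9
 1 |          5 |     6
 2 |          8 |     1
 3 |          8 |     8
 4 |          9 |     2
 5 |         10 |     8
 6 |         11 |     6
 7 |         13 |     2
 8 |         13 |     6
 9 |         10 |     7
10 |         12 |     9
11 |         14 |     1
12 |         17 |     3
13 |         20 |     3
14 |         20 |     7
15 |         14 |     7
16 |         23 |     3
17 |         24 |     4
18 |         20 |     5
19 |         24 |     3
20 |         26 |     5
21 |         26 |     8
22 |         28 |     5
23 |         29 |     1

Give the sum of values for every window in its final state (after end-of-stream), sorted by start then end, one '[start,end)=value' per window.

i=0 t=0 v=9: → [0,6); WM=-3
i=1 t=5 v=6: → [5,11),[0,6); WM=2
i=2 t=8 v=1: → [5,11); WM=5
i=3 t=8 v=8: → [5,11); WM=5
i=4 t=9 v=2: → [5,11); WM=6; [0,6) fires=15
i=5 t=10 v=8: → [10,16),[5,11); WM=7
i=6 t=11 v=6: → [10,16); WM=8
i=7 t=13 v=2: → [10,16); WM=10
i=8 t=13 v=6: → [10,16); WM=10
i=9 t=10 v=7: → [10,16),[5,11); WM=10
i=10 t=12 v=9: → [10,16); WM=10
i=11 t=14 v=1: → [10,16); WM=11; [5,11) fires=32
i=12 t=17 v=3: → [15,21); WM=14
i=13 t=20 v=3: → [20,26),[15,21); WM=17; [10,16) fires=39
i=14 t=20 v=7: → [20,26),[15,21); WM=17
i=15 t=14 v=7: → [10,16); WM=17
i=16 t=23 v=3: → [20,26); WM=20
i=17 t=24 v=4: → [20,26); WM=21; [15,21) fires=13
i=18 t=20 v=5: → [20,26),[15,21); WM=21
i=19 t=24 v=3: → [20,26); WM=21
i=20 t=26 v=5: → [25,31); WM=23
i=21 t=26 v=8: → [25,31); WM=23
i=22 t=28 v=5: → [25,31); WM=25
i=23 t=29 v=1: → [25,31); WM=26; [20,26) fires=25

[0,6)=15 [5,11)=32 [10,16)=46 [15,21)=18 [20,26)=25 [25,31)=19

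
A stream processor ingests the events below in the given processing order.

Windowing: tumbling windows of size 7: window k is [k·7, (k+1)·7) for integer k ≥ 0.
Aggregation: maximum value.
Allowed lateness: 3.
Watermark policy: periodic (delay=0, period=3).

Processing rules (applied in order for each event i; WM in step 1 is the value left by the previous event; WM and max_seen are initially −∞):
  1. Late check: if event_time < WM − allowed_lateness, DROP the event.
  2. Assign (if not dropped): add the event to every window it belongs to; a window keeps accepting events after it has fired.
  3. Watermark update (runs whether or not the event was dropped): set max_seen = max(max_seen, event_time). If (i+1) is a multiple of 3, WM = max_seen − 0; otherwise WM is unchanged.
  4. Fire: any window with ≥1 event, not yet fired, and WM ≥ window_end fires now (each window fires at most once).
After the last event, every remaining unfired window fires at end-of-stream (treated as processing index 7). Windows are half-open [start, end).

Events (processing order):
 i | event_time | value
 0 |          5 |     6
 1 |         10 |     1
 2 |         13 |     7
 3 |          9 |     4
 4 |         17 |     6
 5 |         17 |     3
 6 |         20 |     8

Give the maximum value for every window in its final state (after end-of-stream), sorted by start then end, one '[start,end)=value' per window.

[0,7)=6 [7,14)=7 [14,21)=8

i=0 t=5 v=6: → [0,7); WM=−∞
i=1 t=10 v=1: → [7,14); WM=−∞
i=2 t=13 v=7: → [7,14); WM=13; [0,7) fires=6
i=3 t=9 v=4: DROP (t<13-3); WM=13
i=4 t=17 v=6: → [14,21); WM=13
i=5 t=17 v=3: → [14,21); WM=17; [7,14) fires=7
i=6 t=20 v=8: → [14,21); WM=17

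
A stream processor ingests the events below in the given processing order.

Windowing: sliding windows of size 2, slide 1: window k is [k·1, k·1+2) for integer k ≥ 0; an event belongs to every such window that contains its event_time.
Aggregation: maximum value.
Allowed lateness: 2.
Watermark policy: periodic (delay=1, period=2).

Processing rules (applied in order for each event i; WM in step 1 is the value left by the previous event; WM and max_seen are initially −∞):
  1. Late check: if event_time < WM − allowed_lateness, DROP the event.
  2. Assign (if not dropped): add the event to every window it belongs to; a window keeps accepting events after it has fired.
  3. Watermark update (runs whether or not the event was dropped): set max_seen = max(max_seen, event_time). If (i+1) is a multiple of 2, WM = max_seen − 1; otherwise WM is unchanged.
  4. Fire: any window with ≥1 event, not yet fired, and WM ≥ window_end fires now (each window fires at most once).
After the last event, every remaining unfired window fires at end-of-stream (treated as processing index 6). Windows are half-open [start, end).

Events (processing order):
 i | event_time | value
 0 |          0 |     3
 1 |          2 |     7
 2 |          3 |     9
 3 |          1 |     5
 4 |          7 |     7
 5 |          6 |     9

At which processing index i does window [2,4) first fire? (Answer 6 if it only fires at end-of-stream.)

i=0 t=0 v=3: → [0,2); WM=−∞
i=1 t=2 v=7: → [2,4),[1,3); WM=1
i=2 t=3 v=9: → [3,5),[2,4); WM=1
i=3 t=1 v=5: → [1,3),[0,2); WM=2; [0,2) fires=5
i=4 t=7 v=7: → [7,9),[6,8); WM=2
i=5 t=6 v=9: → [6,8),[5,7); WM=6; [1,3) fires=7 [2,4) fires=9 [3,5) fires=9

5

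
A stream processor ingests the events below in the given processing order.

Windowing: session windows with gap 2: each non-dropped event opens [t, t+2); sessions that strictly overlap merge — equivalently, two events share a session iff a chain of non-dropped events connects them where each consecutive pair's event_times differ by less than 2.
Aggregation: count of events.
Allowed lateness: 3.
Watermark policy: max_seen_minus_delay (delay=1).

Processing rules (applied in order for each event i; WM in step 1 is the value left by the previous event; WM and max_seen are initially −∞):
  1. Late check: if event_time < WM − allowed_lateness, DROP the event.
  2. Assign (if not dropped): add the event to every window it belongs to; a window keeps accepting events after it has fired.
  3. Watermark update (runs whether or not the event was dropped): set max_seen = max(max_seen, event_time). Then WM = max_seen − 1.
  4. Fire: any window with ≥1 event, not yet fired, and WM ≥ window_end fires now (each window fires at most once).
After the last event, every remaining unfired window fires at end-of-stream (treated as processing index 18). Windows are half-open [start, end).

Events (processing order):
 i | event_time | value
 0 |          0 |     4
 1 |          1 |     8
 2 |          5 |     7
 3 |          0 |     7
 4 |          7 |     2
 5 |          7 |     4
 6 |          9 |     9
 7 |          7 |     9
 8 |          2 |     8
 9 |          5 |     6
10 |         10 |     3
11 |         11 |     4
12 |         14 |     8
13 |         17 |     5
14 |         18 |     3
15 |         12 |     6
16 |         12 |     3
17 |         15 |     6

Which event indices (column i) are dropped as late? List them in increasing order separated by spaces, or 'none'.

i=0 t=0 v=4: → [0,2); WM=-1
i=1 t=1 v=8: → [0,3); WM=0
i=2 t=5 v=7: → [5,7); WM=4
i=3 t=0 v=7: DROP (t<4-3); WM=4
i=4 t=7 v=2: → [7,9); WM=6
i=5 t=7 v=4: → [7,9); WM=6
i=6 t=9 v=9: → [9,11); WM=8
i=7 t=7 v=9: → [7,9); WM=8
i=8 t=2 v=8: DROP (t<8-3); WM=8
i=9 t=5 v=6: → [5,7); WM=8
i=10 t=10 v=3: → [9,12); WM=9
i=11 t=11 v=4: → [9,13); WM=10
i=12 t=14 v=8: → [14,16); WM=13
i=13 t=17 v=5: → [17,19); WM=16
i=14 t=18 v=3: → [17,20); WM=17
i=15 t=12 v=6: DROP (t<17-3); WM=17
i=16 t=12 v=3: DROP (t<17-3); WM=17
i=17 t=15 v=6: → [14,17); WM=17

3 8 15 16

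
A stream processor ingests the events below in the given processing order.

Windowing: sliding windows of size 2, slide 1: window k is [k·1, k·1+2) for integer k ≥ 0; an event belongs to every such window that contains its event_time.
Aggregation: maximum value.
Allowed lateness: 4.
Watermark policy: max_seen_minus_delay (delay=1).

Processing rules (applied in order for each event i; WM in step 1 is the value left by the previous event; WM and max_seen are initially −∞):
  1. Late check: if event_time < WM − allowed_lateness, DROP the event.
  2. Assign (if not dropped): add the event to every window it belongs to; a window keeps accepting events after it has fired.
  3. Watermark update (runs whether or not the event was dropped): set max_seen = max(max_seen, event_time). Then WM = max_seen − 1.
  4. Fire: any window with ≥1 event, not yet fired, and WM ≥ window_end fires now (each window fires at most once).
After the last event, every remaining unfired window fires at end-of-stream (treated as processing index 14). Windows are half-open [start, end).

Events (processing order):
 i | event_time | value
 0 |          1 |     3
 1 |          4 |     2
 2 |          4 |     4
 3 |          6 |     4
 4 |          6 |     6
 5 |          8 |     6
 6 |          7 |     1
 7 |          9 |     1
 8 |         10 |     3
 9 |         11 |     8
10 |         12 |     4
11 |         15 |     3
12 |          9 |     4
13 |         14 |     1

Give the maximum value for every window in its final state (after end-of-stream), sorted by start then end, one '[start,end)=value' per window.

[0,2)=3 [1,3)=3 [3,5)=4 [4,6)=4 [5,7)=6 [6,8)=6 [7,9)=6 [8,10)=6 [9,11)=3 [10,12)=8 [11,13)=8 [12,14)=4 [13,15)=1 [14,16)=3 [15,17)=3

i=0 t=1 v=3: → [1,3),[0,2); WM=0
i=1 t=4 v=2: → [4,6),[3,5); WM=3; [0,2) fires=3 [1,3) fires=3
i=2 t=4 v=4: → [4,6),[3,5); WM=3
i=3 t=6 v=4: → [6,8),[5,7); WM=5; [3,5) fires=4
i=4 t=6 v=6: → [6,8),[5,7); WM=5
i=5 t=8 v=6: → [8,10),[7,9); WM=7; [4,6) fires=4 [5,7) fires=6
i=6 t=7 v=1: → [7,9),[6,8); WM=7
i=7 t=9 v=1: → [9,11),[8,10); WM=8; [6,8) fires=6
i=8 t=10 v=3: → [10,12),[9,11); WM=9; [7,9) fires=6
i=9 t=11 v=8: → [11,13),[10,12); WM=10; [8,10) fires=6
i=10 t=12 v=4: → [12,14),[11,13); WM=11; [9,11) fires=3
i=11 t=15 v=3: → [15,17),[14,16); WM=14; [10,12) fires=8 [11,13) fires=8 [12,14) fires=4
i=12 t=9 v=4: DROP (t<14-4); WM=14
i=13 t=14 v=1: → [14,16),[13,15); WM=14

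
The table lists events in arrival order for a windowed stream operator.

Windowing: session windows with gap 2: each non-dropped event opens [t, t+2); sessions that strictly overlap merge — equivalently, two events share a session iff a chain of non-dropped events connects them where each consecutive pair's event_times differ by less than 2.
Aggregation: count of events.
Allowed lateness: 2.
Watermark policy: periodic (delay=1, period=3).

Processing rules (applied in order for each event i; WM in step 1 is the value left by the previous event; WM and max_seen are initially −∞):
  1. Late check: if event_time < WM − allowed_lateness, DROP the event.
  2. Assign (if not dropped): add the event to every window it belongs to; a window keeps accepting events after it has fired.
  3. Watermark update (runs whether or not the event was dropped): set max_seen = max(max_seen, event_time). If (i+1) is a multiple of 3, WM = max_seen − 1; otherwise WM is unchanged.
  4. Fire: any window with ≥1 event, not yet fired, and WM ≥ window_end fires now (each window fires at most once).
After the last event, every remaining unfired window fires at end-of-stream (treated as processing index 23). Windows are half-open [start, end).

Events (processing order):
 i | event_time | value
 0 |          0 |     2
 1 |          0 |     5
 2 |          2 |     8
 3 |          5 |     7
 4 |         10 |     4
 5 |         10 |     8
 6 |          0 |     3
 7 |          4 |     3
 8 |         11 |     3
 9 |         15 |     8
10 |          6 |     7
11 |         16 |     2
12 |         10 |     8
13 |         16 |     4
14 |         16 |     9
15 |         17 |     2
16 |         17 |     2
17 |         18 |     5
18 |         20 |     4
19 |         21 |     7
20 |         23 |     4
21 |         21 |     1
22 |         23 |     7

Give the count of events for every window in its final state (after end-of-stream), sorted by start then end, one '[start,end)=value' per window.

i=0 t=0 v=2: → [0,2); WM=−∞
i=1 t=0 v=5: → [0,2); WM=−∞
i=2 t=2 v=8: → [2,4); WM=1
i=3 t=5 v=7: → [5,7); WM=1
i=4 t=10 v=4: → [10,12); WM=1
i=5 t=10 v=8: → [10,12); WM=9
i=6 t=0 v=3: DROP (t<9-2); WM=9
i=7 t=4 v=3: DROP (t<9-2); WM=9
i=8 t=11 v=3: → [10,13); WM=10
i=9 t=15 v=8: → [15,17); WM=10
i=10 t=6 v=7: DROP (t<10-2); WM=10
i=11 t=16 v=2: → [15,18); WM=15
i=12 t=10 v=8: DROP (t<15-2); WM=15
i=13 t=16 v=4: → [15,18); WM=15
i=14 t=16 v=9: → [15,18); WM=15
i=15 t=17 v=2: → [15,19); WM=15
i=16 t=17 v=2: → [15,19); WM=15
i=17 t=18 v=5: → [15,20); WM=17
i=18 t=20 v=4: → [20,22); WM=17
i=19 t=21 v=7: → [20,23); WM=17
i=20 t=23 v=4: → [23,25); WM=22
i=21 t=21 v=1: → [20,23); WM=22
i=22 t=23 v=7: → [23,25); WM=22

[0,2)=2 [2,4)=1 [5,7)=1 [10,13)=3 [15,20)=7 [20,23)=3 [23,25)=2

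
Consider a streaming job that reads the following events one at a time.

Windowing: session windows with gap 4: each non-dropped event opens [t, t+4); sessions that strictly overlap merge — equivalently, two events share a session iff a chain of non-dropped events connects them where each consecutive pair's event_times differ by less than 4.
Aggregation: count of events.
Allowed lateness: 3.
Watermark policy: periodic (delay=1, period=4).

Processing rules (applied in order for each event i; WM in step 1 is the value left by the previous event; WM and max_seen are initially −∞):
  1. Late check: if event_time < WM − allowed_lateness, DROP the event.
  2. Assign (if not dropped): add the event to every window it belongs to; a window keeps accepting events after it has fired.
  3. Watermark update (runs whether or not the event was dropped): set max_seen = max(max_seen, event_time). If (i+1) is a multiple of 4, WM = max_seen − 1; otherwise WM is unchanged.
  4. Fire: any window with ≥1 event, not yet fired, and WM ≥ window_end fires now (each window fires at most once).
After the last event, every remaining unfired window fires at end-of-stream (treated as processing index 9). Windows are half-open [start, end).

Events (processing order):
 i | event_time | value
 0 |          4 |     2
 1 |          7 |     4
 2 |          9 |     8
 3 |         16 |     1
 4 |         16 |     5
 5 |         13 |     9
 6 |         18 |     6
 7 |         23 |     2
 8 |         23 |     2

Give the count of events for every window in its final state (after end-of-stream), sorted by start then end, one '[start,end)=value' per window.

i=0 t=4 v=2: → [4,8); WM=−∞
i=1 t=7 v=4: → [4,11); WM=−∞
i=2 t=9 v=8: → [4,13); WM=−∞
i=3 t=16 v=1: → [16,20); WM=15
i=4 t=16 v=5: → [16,20); WM=15
i=5 t=13 v=9: → [13,20); WM=15
i=6 t=18 v=6: → [13,22); WM=15
i=7 t=23 v=2: → [23,27); WM=22
i=8 t=23 v=2: → [23,27); WM=22

[4,13)=3 [13,22)=4 [23,27)=2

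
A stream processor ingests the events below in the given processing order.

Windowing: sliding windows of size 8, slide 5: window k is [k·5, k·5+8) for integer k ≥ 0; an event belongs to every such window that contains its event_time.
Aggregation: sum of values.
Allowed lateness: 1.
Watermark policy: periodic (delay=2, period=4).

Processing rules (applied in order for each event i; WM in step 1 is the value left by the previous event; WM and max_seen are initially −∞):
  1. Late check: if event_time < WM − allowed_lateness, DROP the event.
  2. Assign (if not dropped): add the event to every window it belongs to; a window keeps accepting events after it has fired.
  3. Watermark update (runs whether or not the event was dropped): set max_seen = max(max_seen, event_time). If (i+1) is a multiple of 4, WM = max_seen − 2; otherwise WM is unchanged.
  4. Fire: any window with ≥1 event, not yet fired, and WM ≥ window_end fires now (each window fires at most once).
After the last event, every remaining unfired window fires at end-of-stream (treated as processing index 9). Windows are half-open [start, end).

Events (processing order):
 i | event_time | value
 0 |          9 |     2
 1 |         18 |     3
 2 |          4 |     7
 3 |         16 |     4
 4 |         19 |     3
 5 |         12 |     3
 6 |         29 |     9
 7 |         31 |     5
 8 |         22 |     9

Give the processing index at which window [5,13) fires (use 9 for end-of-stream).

3

i=0 t=9 v=2: → [5,13); WM=−∞
i=1 t=18 v=3: → [15,23); WM=−∞
i=2 t=4 v=7: → [0,8); WM=−∞
i=3 t=16 v=4: → [15,23),[10,18); WM=16; [0,8) fires=7 [5,13) fires=2
i=4 t=19 v=3: → [15,23); WM=16
i=5 t=12 v=3: DROP (t<16-1); WM=16
i=6 t=29 v=9: → [25,33); WM=16
i=7 t=31 v=5: → [30,38),[25,33); WM=29; [10,18) fires=4 [15,23) fires=10
i=8 t=22 v=9: DROP (t<29-1); WM=29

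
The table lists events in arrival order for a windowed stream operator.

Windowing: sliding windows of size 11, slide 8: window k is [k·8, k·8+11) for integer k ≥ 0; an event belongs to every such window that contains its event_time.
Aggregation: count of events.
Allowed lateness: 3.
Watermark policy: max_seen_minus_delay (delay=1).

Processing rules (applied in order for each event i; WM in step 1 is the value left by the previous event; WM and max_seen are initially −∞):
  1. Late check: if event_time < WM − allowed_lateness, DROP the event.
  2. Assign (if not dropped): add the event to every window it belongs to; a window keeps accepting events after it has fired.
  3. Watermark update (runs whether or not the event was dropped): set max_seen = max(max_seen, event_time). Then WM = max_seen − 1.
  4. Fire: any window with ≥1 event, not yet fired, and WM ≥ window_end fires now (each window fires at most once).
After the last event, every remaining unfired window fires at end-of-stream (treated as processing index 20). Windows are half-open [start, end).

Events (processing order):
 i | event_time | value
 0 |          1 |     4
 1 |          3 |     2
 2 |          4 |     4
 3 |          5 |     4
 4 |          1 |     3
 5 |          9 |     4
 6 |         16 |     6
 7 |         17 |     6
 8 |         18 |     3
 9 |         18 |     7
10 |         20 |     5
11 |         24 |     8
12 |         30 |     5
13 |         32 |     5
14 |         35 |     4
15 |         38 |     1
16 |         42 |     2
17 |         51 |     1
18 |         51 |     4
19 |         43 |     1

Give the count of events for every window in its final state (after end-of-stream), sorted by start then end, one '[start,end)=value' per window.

[0,11)=6 [8,19)=5 [16,27)=6 [24,35)=3 [32,43)=4 [40,51)=1 [48,59)=2

i=0 t=1 v=4: → [0,11); WM=0
i=1 t=3 v=2: → [0,11); WM=2
i=2 t=4 v=4: → [0,11); WM=3
i=3 t=5 v=4: → [0,11); WM=4
i=4 t=1 v=3: → [0,11); WM=4
i=5 t=9 v=4: → [8,19),[0,11); WM=8
i=6 t=16 v=6: → [16,27),[8,19); WM=15; [0,11) fires=6
i=7 t=17 v=6: → [16,27),[8,19); WM=16
i=8 t=18 v=3: → [16,27),[8,19); WM=17
i=9 t=18 v=7: → [16,27),[8,19); WM=17
i=10 t=20 v=5: → [16,27); WM=19; [8,19) fires=5
i=11 t=24 v=8: → [24,35),[16,27); WM=23
i=12 t=30 v=5: → [24,35); WM=29; [16,27) fires=6
i=13 t=32 v=5: → [32,43),[24,35); WM=31
i=14 t=35 v=4: → [32,43); WM=34
i=15 t=38 v=1: → [32,43); WM=37; [24,35) fires=3
i=16 t=42 v=2: → [40,51),[32,43); WM=41
i=17 t=51 v=1: → [48,59); WM=50; [32,43) fires=4
i=18 t=51 v=4: → [48,59); WM=50
i=19 t=43 v=1: DROP (t<50-3); WM=50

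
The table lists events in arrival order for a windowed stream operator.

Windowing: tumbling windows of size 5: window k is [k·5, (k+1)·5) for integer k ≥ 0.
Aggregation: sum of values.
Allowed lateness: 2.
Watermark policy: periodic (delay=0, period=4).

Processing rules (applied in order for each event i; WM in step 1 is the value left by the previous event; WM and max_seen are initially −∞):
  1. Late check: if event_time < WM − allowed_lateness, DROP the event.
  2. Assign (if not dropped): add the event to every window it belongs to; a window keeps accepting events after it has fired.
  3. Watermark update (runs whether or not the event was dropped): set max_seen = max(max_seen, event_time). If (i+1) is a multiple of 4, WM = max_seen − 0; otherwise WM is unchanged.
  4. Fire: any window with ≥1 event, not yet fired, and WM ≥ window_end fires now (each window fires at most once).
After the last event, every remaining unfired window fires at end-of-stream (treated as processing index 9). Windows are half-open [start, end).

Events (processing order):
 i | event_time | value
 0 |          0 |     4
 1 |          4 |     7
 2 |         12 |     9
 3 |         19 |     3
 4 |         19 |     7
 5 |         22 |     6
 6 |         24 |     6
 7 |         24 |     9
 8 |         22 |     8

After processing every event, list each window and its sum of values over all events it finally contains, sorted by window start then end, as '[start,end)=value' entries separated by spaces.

i=0 t=0 v=4: → [0,5); WM=−∞
i=1 t=4 v=7: → [0,5); WM=−∞
i=2 t=12 v=9: → [10,15); WM=−∞
i=3 t=19 v=3: → [15,20); WM=19; [0,5) fires=11 [10,15) fires=9
i=4 t=19 v=7: → [15,20); WM=19
i=5 t=22 v=6: → [20,25); WM=19
i=6 t=24 v=6: → [20,25); WM=19
i=7 t=24 v=9: → [20,25); WM=24; [15,20) fires=10
i=8 t=22 v=8: → [20,25); WM=24

[0,5)=11 [10,15)=9 [15,20)=10 [20,25)=29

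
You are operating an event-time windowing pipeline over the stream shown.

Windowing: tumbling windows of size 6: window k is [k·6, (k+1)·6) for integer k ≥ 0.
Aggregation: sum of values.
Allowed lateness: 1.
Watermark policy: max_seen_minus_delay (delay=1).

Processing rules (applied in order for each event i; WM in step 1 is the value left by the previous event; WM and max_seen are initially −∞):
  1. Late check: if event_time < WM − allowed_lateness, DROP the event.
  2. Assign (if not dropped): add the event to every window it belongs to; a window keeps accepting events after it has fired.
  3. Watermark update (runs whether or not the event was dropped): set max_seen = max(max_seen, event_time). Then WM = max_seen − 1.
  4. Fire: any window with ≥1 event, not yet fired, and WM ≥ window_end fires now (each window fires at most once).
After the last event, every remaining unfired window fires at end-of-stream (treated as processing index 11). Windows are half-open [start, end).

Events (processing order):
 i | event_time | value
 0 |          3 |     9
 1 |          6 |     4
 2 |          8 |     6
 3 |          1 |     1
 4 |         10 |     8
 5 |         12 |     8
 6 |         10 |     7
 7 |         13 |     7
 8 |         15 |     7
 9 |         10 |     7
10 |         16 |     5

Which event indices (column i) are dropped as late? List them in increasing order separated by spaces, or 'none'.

i=0 t=3 v=9: → [0,6); WM=2
i=1 t=6 v=4: → [6,12); WM=5
i=2 t=8 v=6: → [6,12); WM=7; [0,6) fires=9
i=3 t=1 v=1: DROP (t<7-1); WM=7
i=4 t=10 v=8: → [6,12); WM=9
i=5 t=12 v=8: → [12,18); WM=11
i=6 t=10 v=7: → [6,12); WM=11
i=7 t=13 v=7: → [12,18); WM=12; [6,12) fires=25
i=8 t=15 v=7: → [12,18); WM=14
i=9 t=10 v=7: DROP (t<14-1); WM=14
i=10 t=16 v=5: → [12,18); WM=15

3 9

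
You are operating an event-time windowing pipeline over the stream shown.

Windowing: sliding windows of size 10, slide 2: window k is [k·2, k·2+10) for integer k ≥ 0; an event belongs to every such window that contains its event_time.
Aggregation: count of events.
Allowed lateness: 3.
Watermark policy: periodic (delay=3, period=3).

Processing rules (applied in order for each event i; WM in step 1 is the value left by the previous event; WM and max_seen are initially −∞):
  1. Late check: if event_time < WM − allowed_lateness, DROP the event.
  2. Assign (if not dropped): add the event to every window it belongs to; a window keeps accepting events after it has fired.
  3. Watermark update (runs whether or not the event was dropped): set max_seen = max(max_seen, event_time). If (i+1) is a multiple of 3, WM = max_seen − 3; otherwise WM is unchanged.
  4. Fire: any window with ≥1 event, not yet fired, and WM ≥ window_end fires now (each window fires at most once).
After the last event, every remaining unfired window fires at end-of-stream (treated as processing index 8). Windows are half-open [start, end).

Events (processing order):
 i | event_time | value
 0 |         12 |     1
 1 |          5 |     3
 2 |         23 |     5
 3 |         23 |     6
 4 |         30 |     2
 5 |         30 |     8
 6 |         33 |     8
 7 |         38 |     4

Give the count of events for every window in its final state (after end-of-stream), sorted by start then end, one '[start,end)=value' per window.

i=0 t=12 v=1: → [12,22),[10,20),[8,18),[6,16),[4,14); WM=−∞
i=1 t=5 v=3: → [4,14),[2,12),[0,10); WM=−∞
i=2 t=23 v=5: → [22,32),[20,30),[18,28),[16,26),[14,24); WM=20; [0,10) fires=1 [2,12) fires=1 [4,14) fires=2 [6,16) fires=1 [8,18) fires=1 [10,20) fires=1
i=3 t=23 v=6: → [22,32),[20,30),[18,28),[16,26),[14,24); WM=20
i=4 t=30 v=2: → [30,40),[28,38),[26,36),[24,34),[22,32); WM=20
i=5 t=30 v=8: → [30,40),[28,38),[26,36),[24,34),[22,32); WM=27; [12,22) fires=1 [14,24) fires=2 [16,26) fires=2
i=6 t=33 v=8: → [32,42),[30,40),[28,38),[26,36),[24,34); WM=27
i=7 t=38 v=4: → [38,48),[36,46),[34,44),[32,42),[30,40); WM=27

[0,10)=1 [2,12)=1 [4,14)=2 [6,16)=1 [8,18)=1 [10,20)=1 [12,22)=1 [14,24)=2 [16,26)=2 [18,28)=2 [20,30)=2 [22,32)=4 [24,34)=3 [26,36)=3 [28,38)=3 [30,40)=4 [32,42)=2 [34,44)=1 [36,46)=1 [38,48)=1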